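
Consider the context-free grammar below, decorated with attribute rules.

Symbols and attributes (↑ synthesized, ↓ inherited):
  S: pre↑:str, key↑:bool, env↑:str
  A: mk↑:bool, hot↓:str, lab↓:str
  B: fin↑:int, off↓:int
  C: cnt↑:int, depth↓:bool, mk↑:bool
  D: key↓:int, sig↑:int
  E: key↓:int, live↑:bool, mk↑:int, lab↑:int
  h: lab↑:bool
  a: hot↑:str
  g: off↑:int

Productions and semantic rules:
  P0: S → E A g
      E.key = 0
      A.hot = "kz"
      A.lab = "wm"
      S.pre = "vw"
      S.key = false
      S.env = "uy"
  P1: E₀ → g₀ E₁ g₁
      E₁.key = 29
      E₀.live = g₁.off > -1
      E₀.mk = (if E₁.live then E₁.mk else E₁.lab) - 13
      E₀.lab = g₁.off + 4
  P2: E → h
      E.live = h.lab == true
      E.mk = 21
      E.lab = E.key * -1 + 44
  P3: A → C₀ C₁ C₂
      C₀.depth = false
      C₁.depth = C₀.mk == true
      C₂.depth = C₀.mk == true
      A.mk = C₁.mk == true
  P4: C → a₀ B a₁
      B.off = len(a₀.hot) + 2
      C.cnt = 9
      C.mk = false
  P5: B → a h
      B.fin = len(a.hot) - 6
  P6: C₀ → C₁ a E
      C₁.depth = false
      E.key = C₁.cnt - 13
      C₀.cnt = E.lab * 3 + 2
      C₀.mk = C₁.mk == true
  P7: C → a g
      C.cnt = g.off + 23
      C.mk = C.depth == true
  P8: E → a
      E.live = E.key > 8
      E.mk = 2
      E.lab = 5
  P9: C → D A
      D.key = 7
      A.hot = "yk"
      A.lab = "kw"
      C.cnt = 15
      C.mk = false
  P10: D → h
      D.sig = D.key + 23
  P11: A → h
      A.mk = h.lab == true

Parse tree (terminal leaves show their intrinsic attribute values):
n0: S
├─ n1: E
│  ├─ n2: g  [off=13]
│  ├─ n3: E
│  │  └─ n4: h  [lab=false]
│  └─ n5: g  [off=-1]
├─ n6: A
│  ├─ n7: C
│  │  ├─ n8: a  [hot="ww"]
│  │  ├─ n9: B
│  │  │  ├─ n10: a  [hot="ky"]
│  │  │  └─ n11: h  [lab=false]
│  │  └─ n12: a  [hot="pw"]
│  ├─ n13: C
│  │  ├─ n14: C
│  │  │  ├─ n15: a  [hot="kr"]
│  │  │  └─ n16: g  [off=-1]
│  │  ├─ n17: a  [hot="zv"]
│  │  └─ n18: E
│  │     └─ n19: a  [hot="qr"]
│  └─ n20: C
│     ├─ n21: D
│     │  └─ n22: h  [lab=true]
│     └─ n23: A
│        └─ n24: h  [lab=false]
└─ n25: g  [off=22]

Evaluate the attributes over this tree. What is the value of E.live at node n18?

true

1. n1.key = 0  [0]
2. n2.off = 13  [terminal]
3. n3.key = 29  [29]
4. n4.lab = false  [terminal]
5. n3.live = false  [h.lab == true]
6. n3.mk = 21  [21]
7. n3.lab = 15  [E.key * -1 + 44]
8. n5.off = -1  [terminal]
9. n1.live = false  [g₁.off > -1]
10. n1.mk = 2  [(if E₁.live then E₁.mk else E₁.lab) - 13]
11. n1.lab = 3  [g₁.off + 4]
12. n6.hot = "kz"  ["kz"]
13. n6.lab = "wm"  ["wm"]
14. n7.depth = false  [false]
15. n8.hot = "ww"  [terminal]
16. n9.off = 4  [len(a₀.hot) + 2]
17. n10.hot = "ky"  [terminal]
18. n11.lab = false  [terminal]
19. n9.fin = -4  [len(a.hot) - 6]
20. n12.hot = "pw"  [terminal]
21. n7.cnt = 9  [9]
22. n7.mk = false  [false]
23. n13.depth = false  [C₀.mk == true]
24. n14.depth = false  [false]
25. n15.hot = "kr"  [terminal]
26. n16.off = -1  [terminal]
27. n14.cnt = 22  [g.off + 23]
28. n14.mk = false  [C.depth == true]
29. n17.hot = "zv"  [terminal]
30. n18.key = 9  [C₁.cnt - 13]
31. n19.hot = "qr"  [terminal]
32. n18.live = true  [E.key > 8]
33. n18.mk = 2  [2]
34. n18.lab = 5  [5]
35. n13.cnt = 17  [E.lab * 3 + 2]
36. n13.mk = false  [C₁.mk == true]
37. n20.depth = false  [C₀.mk == true]
38. n21.key = 7  [7]
39. n22.lab = true  [terminal]
40. n21.sig = 30  [D.key + 23]
41. n23.hot = "yk"  ["yk"]
42. n23.lab = "kw"  ["kw"]
43. n24.lab = false  [terminal]
44. n23.mk = false  [h.lab == true]
45. n20.cnt = 15  [15]
46. n20.mk = false  [false]
47. n6.mk = false  [C₁.mk == true]
48. n25.off = 22  [terminal]
49. n0.pre = "vw"  ["vw"]
50. n0.key = false  [false]
51. n0.env = "uy"  ["uy"]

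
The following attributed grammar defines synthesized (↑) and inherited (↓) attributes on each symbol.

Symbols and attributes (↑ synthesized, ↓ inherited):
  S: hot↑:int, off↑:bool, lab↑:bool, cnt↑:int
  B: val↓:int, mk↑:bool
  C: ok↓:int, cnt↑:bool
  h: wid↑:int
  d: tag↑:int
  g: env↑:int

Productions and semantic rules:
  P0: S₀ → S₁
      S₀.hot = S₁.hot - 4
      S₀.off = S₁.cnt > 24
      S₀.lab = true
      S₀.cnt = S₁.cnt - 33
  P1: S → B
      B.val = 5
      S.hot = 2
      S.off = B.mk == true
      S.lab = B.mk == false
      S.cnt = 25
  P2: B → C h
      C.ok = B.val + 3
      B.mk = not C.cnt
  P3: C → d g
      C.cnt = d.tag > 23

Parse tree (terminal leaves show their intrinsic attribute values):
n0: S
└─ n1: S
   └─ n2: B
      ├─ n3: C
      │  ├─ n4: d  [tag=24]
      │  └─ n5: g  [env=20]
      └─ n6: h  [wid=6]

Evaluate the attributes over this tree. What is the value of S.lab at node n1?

true

1. n2.val = 5  [5]
2. n3.ok = 8  [B.val + 3]
3. n4.tag = 24  [terminal]
4. n5.env = 20  [terminal]
5. n3.cnt = true  [d.tag > 23]
6. n6.wid = 6  [terminal]
7. n2.mk = false  [not C.cnt]
8. n1.hot = 2  [2]
9. n1.off = false  [B.mk == true]
10. n1.lab = true  [B.mk == false]
11. n1.cnt = 25  [25]
12. n0.hot = -2  [S₁.hot - 4]
13. n0.off = true  [S₁.cnt > 24]
14. n0.lab = true  [true]
15. n0.cnt = -8  [S₁.cnt - 33]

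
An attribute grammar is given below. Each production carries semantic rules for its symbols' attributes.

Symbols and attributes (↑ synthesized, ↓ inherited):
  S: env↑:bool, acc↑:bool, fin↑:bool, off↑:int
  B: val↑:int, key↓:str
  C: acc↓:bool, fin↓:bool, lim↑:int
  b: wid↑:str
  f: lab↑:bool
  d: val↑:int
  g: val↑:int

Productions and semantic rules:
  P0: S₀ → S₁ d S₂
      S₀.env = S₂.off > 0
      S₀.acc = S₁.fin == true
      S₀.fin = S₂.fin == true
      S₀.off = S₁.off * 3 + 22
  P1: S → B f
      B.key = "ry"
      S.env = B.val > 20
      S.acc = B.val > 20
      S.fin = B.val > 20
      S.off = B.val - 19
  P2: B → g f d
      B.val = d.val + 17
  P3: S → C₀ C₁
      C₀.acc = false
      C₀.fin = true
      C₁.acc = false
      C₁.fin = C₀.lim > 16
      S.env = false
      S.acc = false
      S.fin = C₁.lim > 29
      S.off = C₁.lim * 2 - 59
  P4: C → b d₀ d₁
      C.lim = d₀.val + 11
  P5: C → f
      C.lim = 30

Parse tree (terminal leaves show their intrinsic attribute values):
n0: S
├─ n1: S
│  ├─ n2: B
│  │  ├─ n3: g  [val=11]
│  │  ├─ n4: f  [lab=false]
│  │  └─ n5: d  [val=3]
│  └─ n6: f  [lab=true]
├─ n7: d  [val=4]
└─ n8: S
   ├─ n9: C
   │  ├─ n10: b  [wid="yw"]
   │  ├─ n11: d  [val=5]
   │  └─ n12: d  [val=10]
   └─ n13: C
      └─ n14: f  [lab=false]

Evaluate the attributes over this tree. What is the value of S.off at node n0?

25

1. n2.key = "ry"  ["ry"]
2. n3.val = 11  [terminal]
3. n4.lab = false  [terminal]
4. n5.val = 3  [terminal]
5. n2.val = 20  [d.val + 17]
6. n6.lab = true  [terminal]
7. n1.env = false  [B.val > 20]
8. n1.acc = false  [B.val > 20]
9. n1.fin = false  [B.val > 20]
10. n1.off = 1  [B.val - 19]
11. n7.val = 4  [terminal]
12. n9.acc = false  [false]
13. n9.fin = true  [true]
14. n10.wid = "yw"  [terminal]
15. n11.val = 5  [terminal]
16. n12.val = 10  [terminal]
17. n9.lim = 16  [d₀.val + 11]
18. n13.acc = false  [false]
19. n13.fin = false  [C₀.lim > 16]
20. n14.lab = false  [terminal]
21. n13.lim = 30  [30]
22. n8.env = false  [false]
23. n8.acc = false  [false]
24. n8.fin = true  [C₁.lim > 29]
25. n8.off = 1  [C₁.lim * 2 - 59]
26. n0.env = true  [S₂.off > 0]
27. n0.acc = false  [S₁.fin == true]
28. n0.fin = true  [S₂.fin == true]
29. n0.off = 25  [S₁.off * 3 + 22]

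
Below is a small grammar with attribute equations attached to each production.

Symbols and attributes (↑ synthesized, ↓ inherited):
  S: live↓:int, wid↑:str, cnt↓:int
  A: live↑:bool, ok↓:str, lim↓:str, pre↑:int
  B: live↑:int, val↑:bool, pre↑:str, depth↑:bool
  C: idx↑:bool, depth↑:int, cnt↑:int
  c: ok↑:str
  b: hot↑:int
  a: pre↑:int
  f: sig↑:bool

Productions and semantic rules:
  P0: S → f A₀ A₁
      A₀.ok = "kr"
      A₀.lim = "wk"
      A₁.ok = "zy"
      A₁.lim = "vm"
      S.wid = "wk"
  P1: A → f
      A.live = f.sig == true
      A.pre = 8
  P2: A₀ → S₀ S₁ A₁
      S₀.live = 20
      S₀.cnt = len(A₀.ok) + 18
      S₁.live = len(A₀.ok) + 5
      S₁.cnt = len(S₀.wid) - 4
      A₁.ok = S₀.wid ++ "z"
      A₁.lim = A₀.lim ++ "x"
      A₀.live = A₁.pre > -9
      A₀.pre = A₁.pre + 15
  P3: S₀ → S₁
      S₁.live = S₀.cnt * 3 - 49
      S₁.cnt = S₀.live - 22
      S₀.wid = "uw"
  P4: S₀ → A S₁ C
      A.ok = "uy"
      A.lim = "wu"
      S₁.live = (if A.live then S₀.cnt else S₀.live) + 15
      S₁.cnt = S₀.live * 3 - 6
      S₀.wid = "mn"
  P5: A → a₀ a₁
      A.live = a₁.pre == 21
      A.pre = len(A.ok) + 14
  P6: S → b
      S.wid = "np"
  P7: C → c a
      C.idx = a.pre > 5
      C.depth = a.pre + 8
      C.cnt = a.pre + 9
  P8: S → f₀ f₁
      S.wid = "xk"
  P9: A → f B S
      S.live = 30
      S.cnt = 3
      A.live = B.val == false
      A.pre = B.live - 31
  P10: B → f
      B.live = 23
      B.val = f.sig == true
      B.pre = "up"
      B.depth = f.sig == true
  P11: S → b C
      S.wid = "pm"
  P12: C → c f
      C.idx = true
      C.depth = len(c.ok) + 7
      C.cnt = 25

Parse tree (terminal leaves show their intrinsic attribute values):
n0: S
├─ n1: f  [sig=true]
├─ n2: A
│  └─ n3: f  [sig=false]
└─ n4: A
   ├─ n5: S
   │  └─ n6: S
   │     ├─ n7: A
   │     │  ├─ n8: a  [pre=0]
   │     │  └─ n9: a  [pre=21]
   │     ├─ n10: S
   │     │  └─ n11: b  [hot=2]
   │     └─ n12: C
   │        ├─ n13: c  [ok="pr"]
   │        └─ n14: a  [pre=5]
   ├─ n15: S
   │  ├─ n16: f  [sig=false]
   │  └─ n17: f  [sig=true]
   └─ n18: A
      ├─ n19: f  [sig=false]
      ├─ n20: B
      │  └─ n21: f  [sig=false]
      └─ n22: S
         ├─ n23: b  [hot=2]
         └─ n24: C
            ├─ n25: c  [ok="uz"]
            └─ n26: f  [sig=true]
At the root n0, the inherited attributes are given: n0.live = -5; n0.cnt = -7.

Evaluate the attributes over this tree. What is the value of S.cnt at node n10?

1. n0.live = -5  [given at root]
2. n0.cnt = -7  [given at root]
3. n1.sig = true  [terminal]
4. n2.ok = "kr"  ["kr"]
5. n2.lim = "wk"  ["wk"]
6. n3.sig = false  [terminal]
7. n2.live = false  [f.sig == true]
8. n2.pre = 8  [8]
9. n4.ok = "zy"  ["zy"]
10. n4.lim = "vm"  ["vm"]
11. n5.live = 20  [20]
12. n5.cnt = 20  [len(A₀.ok) + 18]
13. n6.live = 11  [S₀.cnt * 3 - 49]
14. n6.cnt = -2  [S₀.live - 22]
15. n7.ok = "uy"  ["uy"]
16. n7.lim = "wu"  ["wu"]
17. n8.pre = 0  [terminal]
18. n9.pre = 21  [terminal]
19. n7.live = true  [a₁.pre == 21]
20. n7.pre = 16  [len(A.ok) + 14]
21. n10.live = 13  [(if A.live then S₀.cnt else S₀.live) + 15]
22. n10.cnt = 27  [S₀.live * 3 - 6]
23. n11.hot = 2  [terminal]
24. n10.wid = "np"  ["np"]
25. n13.ok = "pr"  [terminal]
26. n14.pre = 5  [terminal]
27. n12.idx = false  [a.pre > 5]
28. n12.depth = 13  [a.pre + 8]
29. n12.cnt = 14  [a.pre + 9]
30. n6.wid = "mn"  ["mn"]
31. n5.wid = "uw"  ["uw"]
32. n15.live = 7  [len(A₀.ok) + 5]
33. n15.cnt = -2  [len(S₀.wid) - 4]
34. n16.sig = false  [terminal]
35. n17.sig = true  [terminal]
36. n15.wid = "xk"  ["xk"]
37. n18.ok = "uwz"  [S₀.wid ++ "z"]
38. n18.lim = "vmx"  [A₀.lim ++ "x"]
39. n19.sig = false  [terminal]
40. n21.sig = false  [terminal]
41. n20.live = 23  [23]
42. n20.val = false  [f.sig == true]
43. n20.pre = "up"  ["up"]
44. n20.depth = false  [f.sig == true]
45. n22.live = 30  [30]
46. n22.cnt = 3  [3]
47. n23.hot = 2  [terminal]
48. n25.ok = "uz"  [terminal]
49. n26.sig = true  [terminal]
50. n24.idx = true  [true]
51. n24.depth = 9  [len(c.ok) + 7]
52. n24.cnt = 25  [25]
53. n22.wid = "pm"  ["pm"]
54. n18.live = true  [B.val == false]
55. n18.pre = -8  [B.live - 31]
56. n4.live = true  [A₁.pre > -9]
57. n4.pre = 7  [A₁.pre + 15]
58. n0.wid = "wk"  ["wk"]

27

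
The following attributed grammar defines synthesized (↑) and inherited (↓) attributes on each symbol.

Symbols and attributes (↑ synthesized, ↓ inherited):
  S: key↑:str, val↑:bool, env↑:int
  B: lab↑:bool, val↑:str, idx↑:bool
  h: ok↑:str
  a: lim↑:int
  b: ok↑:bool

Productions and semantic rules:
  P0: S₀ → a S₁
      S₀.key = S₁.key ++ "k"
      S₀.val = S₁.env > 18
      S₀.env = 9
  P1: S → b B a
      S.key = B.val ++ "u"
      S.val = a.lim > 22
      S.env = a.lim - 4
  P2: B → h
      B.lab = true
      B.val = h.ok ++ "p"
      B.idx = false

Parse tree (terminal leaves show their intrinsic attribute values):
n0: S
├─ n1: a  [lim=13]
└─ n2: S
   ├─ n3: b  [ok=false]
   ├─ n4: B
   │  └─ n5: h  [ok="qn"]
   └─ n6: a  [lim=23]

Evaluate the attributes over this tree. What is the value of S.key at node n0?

1. n1.lim = 13  [terminal]
2. n3.ok = false  [terminal]
3. n5.ok = "qn"  [terminal]
4. n4.lab = true  [true]
5. n4.val = "qnp"  [h.ok ++ "p"]
6. n4.idx = false  [false]
7. n6.lim = 23  [terminal]
8. n2.key = "qnpu"  [B.val ++ "u"]
9. n2.val = true  [a.lim > 22]
10. n2.env = 19  [a.lim - 4]
11. n0.key = "qnpuk"  [S₁.key ++ "k"]
12. n0.val = true  [S₁.env > 18]
13. n0.env = 9  [9]

"qnpuk"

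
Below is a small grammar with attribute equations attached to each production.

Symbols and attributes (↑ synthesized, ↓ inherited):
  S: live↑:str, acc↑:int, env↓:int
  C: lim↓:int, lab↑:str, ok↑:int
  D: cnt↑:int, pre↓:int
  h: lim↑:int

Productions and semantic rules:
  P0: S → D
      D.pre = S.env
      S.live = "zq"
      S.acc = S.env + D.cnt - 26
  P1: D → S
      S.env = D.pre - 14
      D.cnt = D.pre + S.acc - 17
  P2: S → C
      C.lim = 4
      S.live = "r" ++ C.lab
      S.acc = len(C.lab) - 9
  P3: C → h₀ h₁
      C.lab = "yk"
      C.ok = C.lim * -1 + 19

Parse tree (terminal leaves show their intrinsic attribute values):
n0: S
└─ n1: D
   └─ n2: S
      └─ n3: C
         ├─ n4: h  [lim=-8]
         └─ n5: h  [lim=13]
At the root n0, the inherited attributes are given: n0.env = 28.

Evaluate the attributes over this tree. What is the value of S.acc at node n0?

1. n0.env = 28  [given at root]
2. n1.pre = 28  [S.env]
3. n2.env = 14  [D.pre - 14]
4. n3.lim = 4  [4]
5. n4.lim = -8  [terminal]
6. n5.lim = 13  [terminal]
7. n3.lab = "yk"  ["yk"]
8. n3.ok = 15  [C.lim * -1 + 19]
9. n2.live = "ryk"  ["r" ++ C.lab]
10. n2.acc = -7  [len(C.lab) - 9]
11. n1.cnt = 4  [D.pre + S.acc - 17]
12. n0.live = "zq"  ["zq"]
13. n0.acc = 6  [S.env + D.cnt - 26]

6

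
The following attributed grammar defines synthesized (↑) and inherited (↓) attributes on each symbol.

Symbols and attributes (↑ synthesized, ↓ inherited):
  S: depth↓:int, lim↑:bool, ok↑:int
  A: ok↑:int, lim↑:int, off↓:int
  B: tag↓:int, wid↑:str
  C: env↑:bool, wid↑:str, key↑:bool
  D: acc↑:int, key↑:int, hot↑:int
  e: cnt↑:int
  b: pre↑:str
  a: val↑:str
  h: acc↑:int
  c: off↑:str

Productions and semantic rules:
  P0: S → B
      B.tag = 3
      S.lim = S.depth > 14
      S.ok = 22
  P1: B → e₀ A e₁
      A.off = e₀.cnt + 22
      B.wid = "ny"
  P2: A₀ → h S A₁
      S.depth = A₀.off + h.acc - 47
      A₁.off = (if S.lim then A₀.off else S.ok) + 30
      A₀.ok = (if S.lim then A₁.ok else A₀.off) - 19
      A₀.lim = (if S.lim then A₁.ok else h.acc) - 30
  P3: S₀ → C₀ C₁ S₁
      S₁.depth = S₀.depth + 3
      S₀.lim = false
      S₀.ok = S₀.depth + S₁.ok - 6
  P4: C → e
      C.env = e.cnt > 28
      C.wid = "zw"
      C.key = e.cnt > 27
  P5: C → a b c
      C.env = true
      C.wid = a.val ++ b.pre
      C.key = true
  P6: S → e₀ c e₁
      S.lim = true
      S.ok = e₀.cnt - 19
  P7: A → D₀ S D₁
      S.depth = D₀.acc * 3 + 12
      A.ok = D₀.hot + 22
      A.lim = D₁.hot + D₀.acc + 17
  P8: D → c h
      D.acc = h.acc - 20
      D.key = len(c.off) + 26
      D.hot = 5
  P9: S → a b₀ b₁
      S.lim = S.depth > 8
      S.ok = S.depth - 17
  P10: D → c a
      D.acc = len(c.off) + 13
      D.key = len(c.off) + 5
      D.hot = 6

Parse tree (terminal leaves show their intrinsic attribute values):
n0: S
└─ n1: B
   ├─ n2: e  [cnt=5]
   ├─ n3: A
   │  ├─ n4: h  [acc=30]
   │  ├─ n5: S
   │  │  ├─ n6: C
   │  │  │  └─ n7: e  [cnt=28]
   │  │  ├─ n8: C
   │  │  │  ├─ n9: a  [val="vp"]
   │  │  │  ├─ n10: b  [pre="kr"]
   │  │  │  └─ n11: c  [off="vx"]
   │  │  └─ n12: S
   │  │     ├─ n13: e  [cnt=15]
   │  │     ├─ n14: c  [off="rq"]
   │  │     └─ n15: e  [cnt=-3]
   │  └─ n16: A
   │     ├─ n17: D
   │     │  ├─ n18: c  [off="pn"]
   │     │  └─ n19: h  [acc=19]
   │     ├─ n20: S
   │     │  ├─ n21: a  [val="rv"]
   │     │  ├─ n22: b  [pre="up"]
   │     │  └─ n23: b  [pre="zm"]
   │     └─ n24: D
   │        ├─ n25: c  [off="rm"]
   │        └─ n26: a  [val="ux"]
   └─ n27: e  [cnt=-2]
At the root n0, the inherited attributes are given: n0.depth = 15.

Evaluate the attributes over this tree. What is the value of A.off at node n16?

1. n0.depth = 15  [given at root]
2. n1.tag = 3  [3]
3. n2.cnt = 5  [terminal]
4. n3.off = 27  [e₀.cnt + 22]
5. n4.acc = 30  [terminal]
6. n5.depth = 10  [A₀.off + h.acc - 47]
7. n7.cnt = 28  [terminal]
8. n6.env = false  [e.cnt > 28]
9. n6.wid = "zw"  ["zw"]
10. n6.key = true  [e.cnt > 27]
11. n9.val = "vp"  [terminal]
12. n10.pre = "kr"  [terminal]
13. n11.off = "vx"  [terminal]
14. n8.env = true  [true]
15. n8.wid = "vpkr"  [a.val ++ b.pre]
16. n8.key = true  [true]
17. n12.depth = 13  [S₀.depth + 3]
18. n13.cnt = 15  [terminal]
19. n14.off = "rq"  [terminal]
20. n15.cnt = -3  [terminal]
21. n12.lim = true  [true]
22. n12.ok = -4  [e₀.cnt - 19]
23. n5.lim = false  [false]
24. n5.ok = 0  [S₀.depth + S₁.ok - 6]
25. n16.off = 30  [(if S.lim then A₀.off else S.ok) + 30]
26. n18.off = "pn"  [terminal]
27. n19.acc = 19  [terminal]
28. n17.acc = -1  [h.acc - 20]
29. n17.key = 28  [len(c.off) + 26]
30. n17.hot = 5  [5]
31. n20.depth = 9  [D₀.acc * 3 + 12]
32. n21.val = "rv"  [terminal]
33. n22.pre = "up"  [terminal]
34. n23.pre = "zm"  [terminal]
35. n20.lim = true  [S.depth > 8]
36. n20.ok = -8  [S.depth - 17]
37. n25.off = "rm"  [terminal]
38. n26.val = "ux"  [terminal]
39. n24.acc = 15  [len(c.off) + 13]
40. n24.key = 7  [len(c.off) + 5]
41. n24.hot = 6  [6]
42. n16.ok = 27  [D₀.hot + 22]
43. n16.lim = 22  [D₁.hot + D₀.acc + 17]
44. n3.ok = 8  [(if S.lim then A₁.ok else A₀.off) - 19]
45. n3.lim = 0  [(if S.lim then A₁.ok else h.acc) - 30]
46. n27.cnt = -2  [terminal]
47. n1.wid = "ny"  ["ny"]
48. n0.lim = true  [S.depth > 14]
49. n0.ok = 22  [22]

30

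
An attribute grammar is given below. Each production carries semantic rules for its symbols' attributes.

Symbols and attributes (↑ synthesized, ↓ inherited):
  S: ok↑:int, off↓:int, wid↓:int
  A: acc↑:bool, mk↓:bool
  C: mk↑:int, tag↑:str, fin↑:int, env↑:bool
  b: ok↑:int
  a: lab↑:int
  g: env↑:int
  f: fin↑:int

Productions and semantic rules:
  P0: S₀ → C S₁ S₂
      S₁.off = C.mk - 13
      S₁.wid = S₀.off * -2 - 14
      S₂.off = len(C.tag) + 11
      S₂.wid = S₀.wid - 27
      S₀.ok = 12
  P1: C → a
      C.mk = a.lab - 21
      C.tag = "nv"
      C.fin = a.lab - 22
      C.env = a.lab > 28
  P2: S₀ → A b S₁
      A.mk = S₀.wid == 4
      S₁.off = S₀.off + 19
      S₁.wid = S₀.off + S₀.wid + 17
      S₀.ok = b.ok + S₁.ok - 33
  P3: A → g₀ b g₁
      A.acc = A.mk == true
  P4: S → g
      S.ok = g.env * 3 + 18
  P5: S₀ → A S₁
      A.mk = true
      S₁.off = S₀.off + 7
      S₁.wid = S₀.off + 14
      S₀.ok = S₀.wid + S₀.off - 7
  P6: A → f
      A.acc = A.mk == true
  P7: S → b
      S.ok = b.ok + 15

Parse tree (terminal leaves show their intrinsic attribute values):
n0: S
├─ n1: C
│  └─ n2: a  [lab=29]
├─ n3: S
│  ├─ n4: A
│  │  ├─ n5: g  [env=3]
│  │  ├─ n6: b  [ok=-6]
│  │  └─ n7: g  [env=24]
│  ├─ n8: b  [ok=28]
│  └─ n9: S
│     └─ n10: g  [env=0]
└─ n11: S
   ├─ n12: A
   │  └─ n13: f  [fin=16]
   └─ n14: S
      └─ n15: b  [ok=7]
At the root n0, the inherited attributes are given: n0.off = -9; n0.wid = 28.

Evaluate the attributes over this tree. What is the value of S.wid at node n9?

1. n0.off = -9  [given at root]
2. n0.wid = 28  [given at root]
3. n2.lab = 29  [terminal]
4. n1.mk = 8  [a.lab - 21]
5. n1.tag = "nv"  ["nv"]
6. n1.fin = 7  [a.lab - 22]
7. n1.env = true  [a.lab > 28]
8. n3.off = -5  [C.mk - 13]
9. n3.wid = 4  [S₀.off * -2 - 14]
10. n4.mk = true  [S₀.wid == 4]
11. n5.env = 3  [terminal]
12. n6.ok = -6  [terminal]
13. n7.env = 24  [terminal]
14. n4.acc = true  [A.mk == true]
15. n8.ok = 28  [terminal]
16. n9.off = 14  [S₀.off + 19]
17. n9.wid = 16  [S₀.off + S₀.wid + 17]
18. n10.env = 0  [terminal]
19. n9.ok = 18  [g.env * 3 + 18]
20. n3.ok = 13  [b.ok + S₁.ok - 33]
21. n11.off = 13  [len(C.tag) + 11]
22. n11.wid = 1  [S₀.wid - 27]
23. n12.mk = true  [true]
24. n13.fin = 16  [terminal]
25. n12.acc = true  [A.mk == true]
26. n14.off = 20  [S₀.off + 7]
27. n14.wid = 27  [S₀.off + 14]
28. n15.ok = 7  [terminal]
29. n14.ok = 22  [b.ok + 15]
30. n11.ok = 7  [S₀.wid + S₀.off - 7]
31. n0.ok = 12  [12]

16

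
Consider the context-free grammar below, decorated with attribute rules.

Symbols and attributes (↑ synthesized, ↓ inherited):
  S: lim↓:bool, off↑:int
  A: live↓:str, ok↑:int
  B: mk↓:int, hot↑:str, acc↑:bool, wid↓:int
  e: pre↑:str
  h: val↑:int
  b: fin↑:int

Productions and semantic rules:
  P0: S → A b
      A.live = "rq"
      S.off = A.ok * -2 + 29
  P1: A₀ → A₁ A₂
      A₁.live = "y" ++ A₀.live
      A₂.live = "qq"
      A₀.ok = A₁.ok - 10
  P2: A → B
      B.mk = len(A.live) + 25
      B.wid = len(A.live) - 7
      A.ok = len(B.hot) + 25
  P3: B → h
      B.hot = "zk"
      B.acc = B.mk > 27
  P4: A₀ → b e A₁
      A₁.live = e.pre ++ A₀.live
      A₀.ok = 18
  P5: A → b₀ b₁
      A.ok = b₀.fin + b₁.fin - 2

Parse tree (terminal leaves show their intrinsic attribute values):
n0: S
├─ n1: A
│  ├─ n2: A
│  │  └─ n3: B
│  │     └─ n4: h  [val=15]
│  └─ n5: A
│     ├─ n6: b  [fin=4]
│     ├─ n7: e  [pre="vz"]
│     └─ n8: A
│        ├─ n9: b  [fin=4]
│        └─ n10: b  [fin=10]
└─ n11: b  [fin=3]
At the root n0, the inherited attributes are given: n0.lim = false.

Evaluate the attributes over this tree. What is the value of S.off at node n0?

1. n0.lim = false  [given at root]
2. n1.live = "rq"  ["rq"]
3. n2.live = "yrq"  ["y" ++ A₀.live]
4. n3.mk = 28  [len(A.live) + 25]
5. n3.wid = -4  [len(A.live) - 7]
6. n4.val = 15  [terminal]
7. n3.hot = "zk"  ["zk"]
8. n3.acc = true  [B.mk > 27]
9. n2.ok = 27  [len(B.hot) + 25]
10. n5.live = "qq"  ["qq"]
11. n6.fin = 4  [terminal]
12. n7.pre = "vz"  [terminal]
13. n8.live = "vzqq"  [e.pre ++ A₀.live]
14. n9.fin = 4  [terminal]
15. n10.fin = 10  [terminal]
16. n8.ok = 12  [b₀.fin + b₁.fin - 2]
17. n5.ok = 18  [18]
18. n1.ok = 17  [A₁.ok - 10]
19. n11.fin = 3  [terminal]
20. n0.off = -5  [A.ok * -2 + 29]

-5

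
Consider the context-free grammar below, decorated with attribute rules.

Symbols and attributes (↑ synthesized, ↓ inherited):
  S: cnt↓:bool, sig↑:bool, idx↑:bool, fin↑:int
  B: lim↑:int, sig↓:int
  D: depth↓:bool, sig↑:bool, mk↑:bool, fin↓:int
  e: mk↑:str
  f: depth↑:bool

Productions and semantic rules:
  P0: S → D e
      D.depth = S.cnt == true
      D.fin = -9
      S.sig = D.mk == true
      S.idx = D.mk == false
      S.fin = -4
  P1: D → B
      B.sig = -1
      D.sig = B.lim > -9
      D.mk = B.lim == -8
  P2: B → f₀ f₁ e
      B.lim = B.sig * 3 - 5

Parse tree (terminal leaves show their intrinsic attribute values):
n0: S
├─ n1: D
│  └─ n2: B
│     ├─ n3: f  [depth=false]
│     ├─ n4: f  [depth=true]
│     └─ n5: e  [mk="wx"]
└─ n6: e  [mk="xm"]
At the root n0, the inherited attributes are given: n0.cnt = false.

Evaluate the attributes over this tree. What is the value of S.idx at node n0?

1. n0.cnt = false  [given at root]
2. n1.depth = false  [S.cnt == true]
3. n1.fin = -9  [-9]
4. n2.sig = -1  [-1]
5. n3.depth = false  [terminal]
6. n4.depth = true  [terminal]
7. n5.mk = "wx"  [terminal]
8. n2.lim = -8  [B.sig * 3 - 5]
9. n1.sig = true  [B.lim > -9]
10. n1.mk = true  [B.lim == -8]
11. n6.mk = "xm"  [terminal]
12. n0.sig = true  [D.mk == true]
13. n0.idx = false  [D.mk == false]
14. n0.fin = -4  [-4]

false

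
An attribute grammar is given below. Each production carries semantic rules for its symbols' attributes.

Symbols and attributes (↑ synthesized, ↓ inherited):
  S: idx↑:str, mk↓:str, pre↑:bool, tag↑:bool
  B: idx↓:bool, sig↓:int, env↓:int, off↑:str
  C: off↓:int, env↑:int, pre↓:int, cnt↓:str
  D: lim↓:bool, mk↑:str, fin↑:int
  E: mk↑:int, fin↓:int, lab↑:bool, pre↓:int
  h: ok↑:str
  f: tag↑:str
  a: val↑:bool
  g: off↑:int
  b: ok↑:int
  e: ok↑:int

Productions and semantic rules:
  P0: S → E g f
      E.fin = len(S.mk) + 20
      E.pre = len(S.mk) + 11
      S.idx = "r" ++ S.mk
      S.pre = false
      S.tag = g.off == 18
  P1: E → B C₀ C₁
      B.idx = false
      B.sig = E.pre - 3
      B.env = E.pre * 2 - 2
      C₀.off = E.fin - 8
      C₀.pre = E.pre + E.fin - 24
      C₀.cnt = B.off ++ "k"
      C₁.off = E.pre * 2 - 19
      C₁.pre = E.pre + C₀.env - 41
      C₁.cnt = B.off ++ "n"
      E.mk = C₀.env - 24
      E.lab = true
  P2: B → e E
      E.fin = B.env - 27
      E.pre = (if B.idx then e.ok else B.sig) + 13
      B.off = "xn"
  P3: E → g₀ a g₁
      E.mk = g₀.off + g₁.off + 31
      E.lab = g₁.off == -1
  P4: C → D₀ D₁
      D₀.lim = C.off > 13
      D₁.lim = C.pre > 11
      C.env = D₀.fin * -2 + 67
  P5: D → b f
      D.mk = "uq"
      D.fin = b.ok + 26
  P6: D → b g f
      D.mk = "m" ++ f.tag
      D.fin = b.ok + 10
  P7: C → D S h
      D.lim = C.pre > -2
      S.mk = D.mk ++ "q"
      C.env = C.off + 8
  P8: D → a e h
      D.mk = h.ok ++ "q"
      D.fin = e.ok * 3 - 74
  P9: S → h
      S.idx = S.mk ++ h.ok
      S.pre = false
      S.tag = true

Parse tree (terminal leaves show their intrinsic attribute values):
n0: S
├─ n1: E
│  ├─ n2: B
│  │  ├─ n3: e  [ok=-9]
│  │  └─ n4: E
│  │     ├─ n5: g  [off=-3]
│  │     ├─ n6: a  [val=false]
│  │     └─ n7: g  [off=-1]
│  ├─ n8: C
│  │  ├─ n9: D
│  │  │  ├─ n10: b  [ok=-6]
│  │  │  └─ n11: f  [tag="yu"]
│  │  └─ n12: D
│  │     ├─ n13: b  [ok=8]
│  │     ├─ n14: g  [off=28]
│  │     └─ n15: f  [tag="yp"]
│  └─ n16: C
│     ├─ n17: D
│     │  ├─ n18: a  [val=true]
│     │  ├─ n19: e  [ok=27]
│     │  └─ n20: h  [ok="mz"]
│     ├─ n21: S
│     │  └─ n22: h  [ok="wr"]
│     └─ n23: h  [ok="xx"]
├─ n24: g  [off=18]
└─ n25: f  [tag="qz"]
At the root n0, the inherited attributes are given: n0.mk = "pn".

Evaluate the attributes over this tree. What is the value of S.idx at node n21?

1. n0.mk = "pn"  [given at root]
2. n1.fin = 22  [len(S.mk) + 20]
3. n1.pre = 13  [len(S.mk) + 11]
4. n2.idx = false  [false]
5. n2.sig = 10  [E.pre - 3]
6. n2.env = 24  [E.pre * 2 - 2]
7. n3.ok = -9  [terminal]
8. n4.fin = -3  [B.env - 27]
9. n4.pre = 23  [(if B.idx then e.ok else B.sig) + 13]
10. n5.off = -3  [terminal]
11. n6.val = false  [terminal]
12. n7.off = -1  [terminal]
13. n4.mk = 27  [g₀.off + g₁.off + 31]
14. n4.lab = true  [g₁.off == -1]
15. n2.off = "xn"  ["xn"]
16. n8.off = 14  [E.fin - 8]
17. n8.pre = 11  [E.pre + E.fin - 24]
18. n8.cnt = "xnk"  [B.off ++ "k"]
19. n9.lim = true  [C.off > 13]
20. n10.ok = -6  [terminal]
21. n11.tag = "yu"  [terminal]
22. n9.mk = "uq"  ["uq"]
23. n9.fin = 20  [b.ok + 26]
24. n12.lim = false  [C.pre > 11]
25. n13.ok = 8  [terminal]
26. n14.off = 28  [terminal]
27. n15.tag = "yp"  [terminal]
28. n12.mk = "myp"  ["m" ++ f.tag]
29. n12.fin = 18  [b.ok + 10]
30. n8.env = 27  [D₀.fin * -2 + 67]
31. n16.off = 7  [E.pre * 2 - 19]
32. n16.pre = -1  [E.pre + C₀.env - 41]
33. n16.cnt = "xnn"  [B.off ++ "n"]
34. n17.lim = true  [C.pre > -2]
35. n18.val = true  [terminal]
36. n19.ok = 27  [terminal]
37. n20.ok = "mz"  [terminal]
38. n17.mk = "mzq"  [h.ok ++ "q"]
39. n17.fin = 7  [e.ok * 3 - 74]
40. n21.mk = "mzqq"  [D.mk ++ "q"]
41. n22.ok = "wr"  [terminal]
42. n21.idx = "mzqqwr"  [S.mk ++ h.ok]
43. n21.pre = false  [false]
44. n21.tag = true  [true]
45. n23.ok = "xx"  [terminal]
46. n16.env = 15  [C.off + 8]
47. n1.mk = 3  [C₀.env - 24]
48. n1.lab = true  [true]
49. n24.off = 18  [terminal]
50. n25.tag = "qz"  [terminal]
51. n0.idx = "rpn"  ["r" ++ S.mk]
52. n0.pre = false  [false]
53. n0.tag = true  [g.off == 18]

"mzqqwr"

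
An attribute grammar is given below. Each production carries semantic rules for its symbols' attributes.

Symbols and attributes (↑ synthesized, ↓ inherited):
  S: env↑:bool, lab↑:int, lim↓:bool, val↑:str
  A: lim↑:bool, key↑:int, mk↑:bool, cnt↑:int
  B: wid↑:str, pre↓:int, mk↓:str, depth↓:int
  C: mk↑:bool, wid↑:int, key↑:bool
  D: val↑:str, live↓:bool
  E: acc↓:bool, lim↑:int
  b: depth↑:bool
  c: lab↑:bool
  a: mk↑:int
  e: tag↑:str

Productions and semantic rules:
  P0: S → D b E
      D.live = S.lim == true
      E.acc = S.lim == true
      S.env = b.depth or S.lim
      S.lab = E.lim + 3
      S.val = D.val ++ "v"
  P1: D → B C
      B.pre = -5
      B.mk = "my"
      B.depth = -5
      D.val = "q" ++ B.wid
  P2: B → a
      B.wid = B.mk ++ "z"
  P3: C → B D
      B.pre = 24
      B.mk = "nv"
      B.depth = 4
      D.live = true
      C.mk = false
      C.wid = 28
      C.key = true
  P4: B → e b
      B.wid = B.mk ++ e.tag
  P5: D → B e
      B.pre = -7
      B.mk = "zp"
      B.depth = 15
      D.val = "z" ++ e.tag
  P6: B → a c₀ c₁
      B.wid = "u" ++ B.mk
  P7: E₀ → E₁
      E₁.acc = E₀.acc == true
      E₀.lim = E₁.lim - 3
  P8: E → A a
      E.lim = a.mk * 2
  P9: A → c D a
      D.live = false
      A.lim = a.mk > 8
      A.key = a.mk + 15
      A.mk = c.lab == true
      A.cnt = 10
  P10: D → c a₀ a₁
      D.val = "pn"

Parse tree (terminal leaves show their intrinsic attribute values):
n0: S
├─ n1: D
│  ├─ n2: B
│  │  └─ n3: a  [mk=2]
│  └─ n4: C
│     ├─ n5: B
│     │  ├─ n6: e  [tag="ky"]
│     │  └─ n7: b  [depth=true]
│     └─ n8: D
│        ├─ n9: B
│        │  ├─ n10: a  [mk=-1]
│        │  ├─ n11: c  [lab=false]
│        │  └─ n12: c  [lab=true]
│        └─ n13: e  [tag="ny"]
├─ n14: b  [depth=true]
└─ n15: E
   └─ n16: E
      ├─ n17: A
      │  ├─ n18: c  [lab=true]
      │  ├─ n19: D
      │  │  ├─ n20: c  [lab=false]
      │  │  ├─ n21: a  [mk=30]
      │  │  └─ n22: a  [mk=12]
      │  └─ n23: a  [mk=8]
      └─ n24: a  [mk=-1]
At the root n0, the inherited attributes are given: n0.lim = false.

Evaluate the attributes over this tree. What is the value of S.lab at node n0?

-2

1. n0.lim = false  [given at root]
2. n1.live = false  [S.lim == true]
3. n2.pre = -5  [-5]
4. n2.mk = "my"  ["my"]
5. n2.depth = -5  [-5]
6. n3.mk = 2  [terminal]
7. n2.wid = "myz"  [B.mk ++ "z"]
8. n5.pre = 24  [24]
9. n5.mk = "nv"  ["nv"]
10. n5.depth = 4  [4]
11. n6.tag = "ky"  [terminal]
12. n7.depth = true  [terminal]
13. n5.wid = "nvky"  [B.mk ++ e.tag]
14. n8.live = true  [true]
15. n9.pre = -7  [-7]
16. n9.mk = "zp"  ["zp"]
17. n9.depth = 15  [15]
18. n10.mk = -1  [terminal]
19. n11.lab = false  [terminal]
20. n12.lab = true  [terminal]
21. n9.wid = "uzp"  ["u" ++ B.mk]
22. n13.tag = "ny"  [terminal]
23. n8.val = "zny"  ["z" ++ e.tag]
24. n4.mk = false  [false]
25. n4.wid = 28  [28]
26. n4.key = true  [true]
27. n1.val = "qmyz"  ["q" ++ B.wid]
28. n14.depth = true  [terminal]
29. n15.acc = false  [S.lim == true]
30. n16.acc = false  [E₀.acc == true]
31. n18.lab = true  [terminal]
32. n19.live = false  [false]
33. n20.lab = false  [terminal]
34. n21.mk = 30  [terminal]
35. n22.mk = 12  [terminal]
36. n19.val = "pn"  ["pn"]
37. n23.mk = 8  [terminal]
38. n17.lim = false  [a.mk > 8]
39. n17.key = 23  [a.mk + 15]
40. n17.mk = true  [c.lab == true]
41. n17.cnt = 10  [10]
42. n24.mk = -1  [terminal]
43. n16.lim = -2  [a.mk * 2]
44. n15.lim = -5  [E₁.lim - 3]
45. n0.env = true  [b.depth or S.lim]
46. n0.lab = -2  [E.lim + 3]
47. n0.val = "qmyzv"  [D.val ++ "v"]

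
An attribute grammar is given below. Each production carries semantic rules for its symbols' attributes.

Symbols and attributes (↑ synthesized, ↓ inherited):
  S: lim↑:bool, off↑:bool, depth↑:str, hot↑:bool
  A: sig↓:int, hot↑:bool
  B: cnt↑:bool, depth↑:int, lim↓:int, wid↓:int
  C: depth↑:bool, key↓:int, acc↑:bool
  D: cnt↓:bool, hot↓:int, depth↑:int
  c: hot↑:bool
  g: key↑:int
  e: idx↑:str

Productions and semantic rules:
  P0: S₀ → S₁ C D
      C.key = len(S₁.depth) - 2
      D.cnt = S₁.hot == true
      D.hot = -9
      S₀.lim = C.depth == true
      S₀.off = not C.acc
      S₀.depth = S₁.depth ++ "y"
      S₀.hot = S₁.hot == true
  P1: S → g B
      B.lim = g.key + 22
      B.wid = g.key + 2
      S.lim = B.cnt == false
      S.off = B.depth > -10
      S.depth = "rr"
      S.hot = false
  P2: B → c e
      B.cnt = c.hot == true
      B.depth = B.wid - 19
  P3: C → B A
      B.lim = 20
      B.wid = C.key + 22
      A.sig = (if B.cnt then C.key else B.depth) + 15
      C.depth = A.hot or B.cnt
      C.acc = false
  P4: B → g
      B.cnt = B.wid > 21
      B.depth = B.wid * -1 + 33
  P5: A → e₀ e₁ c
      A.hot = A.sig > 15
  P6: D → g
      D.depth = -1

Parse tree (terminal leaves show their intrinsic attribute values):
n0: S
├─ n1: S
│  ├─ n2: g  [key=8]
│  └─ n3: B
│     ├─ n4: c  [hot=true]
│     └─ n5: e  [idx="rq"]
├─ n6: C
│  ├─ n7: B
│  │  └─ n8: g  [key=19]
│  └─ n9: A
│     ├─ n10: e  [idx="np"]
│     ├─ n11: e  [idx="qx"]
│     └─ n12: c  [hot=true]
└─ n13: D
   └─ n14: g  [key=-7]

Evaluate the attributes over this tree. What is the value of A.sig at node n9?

15

1. n2.key = 8  [terminal]
2. n3.lim = 30  [g.key + 22]
3. n3.wid = 10  [g.key + 2]
4. n4.hot = true  [terminal]
5. n5.idx = "rq"  [terminal]
6. n3.cnt = true  [c.hot == true]
7. n3.depth = -9  [B.wid - 19]
8. n1.lim = false  [B.cnt == false]
9. n1.off = true  [B.depth > -10]
10. n1.depth = "rr"  ["rr"]
11. n1.hot = false  [false]
12. n6.key = 0  [len(S₁.depth) - 2]
13. n7.lim = 20  [20]
14. n7.wid = 22  [C.key + 22]
15. n8.key = 19  [terminal]
16. n7.cnt = true  [B.wid > 21]
17. n7.depth = 11  [B.wid * -1 + 33]
18. n9.sig = 15  [(if B.cnt then C.key else B.depth) + 15]
19. n10.idx = "np"  [terminal]
20. n11.idx = "qx"  [terminal]
21. n12.hot = true  [terminal]
22. n9.hot = false  [A.sig > 15]
23. n6.depth = true  [A.hot or B.cnt]
24. n6.acc = false  [false]
25. n13.cnt = false  [S₁.hot == true]
26. n13.hot = -9  [-9]
27. n14.key = -7  [terminal]
28. n13.depth = -1  [-1]
29. n0.lim = true  [C.depth == true]
30. n0.off = true  [not C.acc]
31. n0.depth = "rry"  [S₁.depth ++ "y"]
32. n0.hot = false  [S₁.hot == true]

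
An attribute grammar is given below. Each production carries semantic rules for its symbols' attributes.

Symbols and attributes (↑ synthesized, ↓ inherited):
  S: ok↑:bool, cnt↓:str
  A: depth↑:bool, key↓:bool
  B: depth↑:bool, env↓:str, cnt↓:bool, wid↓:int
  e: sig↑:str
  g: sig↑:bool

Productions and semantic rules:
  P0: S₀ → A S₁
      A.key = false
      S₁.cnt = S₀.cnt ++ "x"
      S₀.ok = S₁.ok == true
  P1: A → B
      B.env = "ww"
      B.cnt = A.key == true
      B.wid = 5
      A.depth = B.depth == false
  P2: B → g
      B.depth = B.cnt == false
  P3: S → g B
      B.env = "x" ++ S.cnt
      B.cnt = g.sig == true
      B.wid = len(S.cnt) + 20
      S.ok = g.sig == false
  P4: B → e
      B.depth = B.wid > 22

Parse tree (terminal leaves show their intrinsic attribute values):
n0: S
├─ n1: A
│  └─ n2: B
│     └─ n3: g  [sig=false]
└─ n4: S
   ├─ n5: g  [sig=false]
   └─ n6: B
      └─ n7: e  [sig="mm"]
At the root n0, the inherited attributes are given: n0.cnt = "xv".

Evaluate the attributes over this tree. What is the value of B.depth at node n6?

1. n0.cnt = "xv"  [given at root]
2. n1.key = false  [false]
3. n2.env = "ww"  ["ww"]
4. n2.cnt = false  [A.key == true]
5. n2.wid = 5  [5]
6. n3.sig = false  [terminal]
7. n2.depth = true  [B.cnt == false]
8. n1.depth = false  [B.depth == false]
9. n4.cnt = "xvx"  [S₀.cnt ++ "x"]
10. n5.sig = false  [terminal]
11. n6.env = "xxvx"  ["x" ++ S.cnt]
12. n6.cnt = false  [g.sig == true]
13. n6.wid = 23  [len(S.cnt) + 20]
14. n7.sig = "mm"  [terminal]
15. n6.depth = true  [B.wid > 22]
16. n4.ok = true  [g.sig == false]
17. n0.ok = true  [S₁.ok == true]

true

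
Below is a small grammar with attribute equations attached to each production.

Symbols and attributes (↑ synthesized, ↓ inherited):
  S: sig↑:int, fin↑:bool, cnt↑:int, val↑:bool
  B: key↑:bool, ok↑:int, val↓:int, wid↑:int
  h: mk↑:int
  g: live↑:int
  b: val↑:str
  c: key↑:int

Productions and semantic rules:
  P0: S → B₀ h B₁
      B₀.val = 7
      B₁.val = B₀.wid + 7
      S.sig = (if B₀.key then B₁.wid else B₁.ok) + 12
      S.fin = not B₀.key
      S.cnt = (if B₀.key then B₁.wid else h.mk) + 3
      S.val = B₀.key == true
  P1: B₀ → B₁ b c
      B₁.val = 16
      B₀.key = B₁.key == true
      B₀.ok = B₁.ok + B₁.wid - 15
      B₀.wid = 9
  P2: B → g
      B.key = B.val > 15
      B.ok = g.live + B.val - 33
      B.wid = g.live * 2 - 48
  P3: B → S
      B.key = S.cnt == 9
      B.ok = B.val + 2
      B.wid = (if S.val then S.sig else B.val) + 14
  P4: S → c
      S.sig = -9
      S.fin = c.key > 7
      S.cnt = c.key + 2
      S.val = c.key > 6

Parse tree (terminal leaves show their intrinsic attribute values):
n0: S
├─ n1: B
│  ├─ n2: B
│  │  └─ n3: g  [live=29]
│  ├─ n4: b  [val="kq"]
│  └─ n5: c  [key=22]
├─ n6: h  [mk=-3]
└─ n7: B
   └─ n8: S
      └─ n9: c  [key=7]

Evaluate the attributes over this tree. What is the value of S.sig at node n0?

1. n1.val = 7  [7]
2. n2.val = 16  [16]
3. n3.live = 29  [terminal]
4. n2.key = true  [B.val > 15]
5. n2.ok = 12  [g.live + B.val - 33]
6. n2.wid = 10  [g.live * 2 - 48]
7. n4.val = "kq"  [terminal]
8. n5.key = 22  [terminal]
9. n1.key = true  [B₁.key == true]
10. n1.ok = 7  [B₁.ok + B₁.wid - 15]
11. n1.wid = 9  [9]
12. n6.mk = -3  [terminal]
13. n7.val = 16  [B₀.wid + 7]
14. n9.key = 7  [terminal]
15. n8.sig = -9  [-9]
16. n8.fin = false  [c.key > 7]
17. n8.cnt = 9  [c.key + 2]
18. n8.val = true  [c.key > 6]
19. n7.key = true  [S.cnt == 9]
20. n7.ok = 18  [B.val + 2]
21. n7.wid = 5  [(if S.val then S.sig else B.val) + 14]
22. n0.sig = 17  [(if B₀.key then B₁.wid else B₁.ok) + 12]
23. n0.fin = false  [not B₀.key]
24. n0.cnt = 8  [(if B₀.key then B₁.wid else h.mk) + 3]
25. n0.val = true  [B₀.key == true]

17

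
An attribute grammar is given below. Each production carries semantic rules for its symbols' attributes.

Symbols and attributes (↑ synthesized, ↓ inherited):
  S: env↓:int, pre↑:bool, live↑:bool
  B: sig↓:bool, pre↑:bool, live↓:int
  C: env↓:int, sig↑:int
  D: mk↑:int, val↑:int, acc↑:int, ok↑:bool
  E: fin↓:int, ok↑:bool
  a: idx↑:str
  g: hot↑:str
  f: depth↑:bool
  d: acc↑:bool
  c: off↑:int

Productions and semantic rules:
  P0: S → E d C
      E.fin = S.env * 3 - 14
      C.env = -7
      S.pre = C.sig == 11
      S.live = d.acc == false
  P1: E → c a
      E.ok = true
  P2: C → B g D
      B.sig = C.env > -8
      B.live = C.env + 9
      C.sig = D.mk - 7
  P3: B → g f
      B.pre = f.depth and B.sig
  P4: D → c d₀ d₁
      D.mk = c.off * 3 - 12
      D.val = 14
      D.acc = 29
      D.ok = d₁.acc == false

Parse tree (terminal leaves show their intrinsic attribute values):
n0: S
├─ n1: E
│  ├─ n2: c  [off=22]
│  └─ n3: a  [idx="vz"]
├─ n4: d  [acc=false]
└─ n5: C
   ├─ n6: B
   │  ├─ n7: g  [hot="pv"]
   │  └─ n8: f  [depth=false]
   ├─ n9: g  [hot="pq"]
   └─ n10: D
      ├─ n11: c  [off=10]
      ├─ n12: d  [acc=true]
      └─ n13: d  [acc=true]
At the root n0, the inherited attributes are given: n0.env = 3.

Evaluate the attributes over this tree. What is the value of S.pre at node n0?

true

1. n0.env = 3  [given at root]
2. n1.fin = -5  [S.env * 3 - 14]
3. n2.off = 22  [terminal]
4. n3.idx = "vz"  [terminal]
5. n1.ok = true  [true]
6. n4.acc = false  [terminal]
7. n5.env = -7  [-7]
8. n6.sig = true  [C.env > -8]
9. n6.live = 2  [C.env + 9]
10. n7.hot = "pv"  [terminal]
11. n8.depth = false  [terminal]
12. n6.pre = false  [f.depth and B.sig]
13. n9.hot = "pq"  [terminal]
14. n11.off = 10  [terminal]
15. n12.acc = true  [terminal]
16. n13.acc = true  [terminal]
17. n10.mk = 18  [c.off * 3 - 12]
18. n10.val = 14  [14]
19. n10.acc = 29  [29]
20. n10.ok = false  [d₁.acc == false]
21. n5.sig = 11  [D.mk - 7]
22. n0.pre = true  [C.sig == 11]
23. n0.live = true  [d.acc == false]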